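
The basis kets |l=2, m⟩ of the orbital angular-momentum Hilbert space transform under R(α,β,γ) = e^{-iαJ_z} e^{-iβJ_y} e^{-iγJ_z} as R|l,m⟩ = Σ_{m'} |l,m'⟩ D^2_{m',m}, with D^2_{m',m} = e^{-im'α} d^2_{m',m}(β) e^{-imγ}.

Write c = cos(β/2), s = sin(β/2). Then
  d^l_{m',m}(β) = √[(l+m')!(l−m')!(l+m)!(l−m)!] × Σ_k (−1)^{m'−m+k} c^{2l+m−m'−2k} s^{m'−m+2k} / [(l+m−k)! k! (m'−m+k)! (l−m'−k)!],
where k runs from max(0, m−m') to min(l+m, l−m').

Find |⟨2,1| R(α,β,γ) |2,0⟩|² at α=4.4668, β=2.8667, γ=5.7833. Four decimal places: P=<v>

P=0.1024

Split into d^2_{1,0}(β=2.8667) × two z-phases.
With c≡cos(β/2)=0.137014 and s≡sin(β/2)=0.990569, N=[6·1·2·2]^{1/2}=4.898979
k∈{0,1} keeps every argument non-negative
  k=0: (−1)^1·4.8990/(2)·0.1370^3·0.9906^1 = -0.006241
  k=1: (−1)^2·4.8990/(2)·0.1370^1·0.9906^3 = +0.326208
d^2_{1,0}(2.8667) = -0.006241 +0.326208 = +0.319967
|D^2_{1,0}|² = |d^2_{1,0}(β)|² = (+0.319967)² = 0.102379 (the z-rotation phases have unit modulus)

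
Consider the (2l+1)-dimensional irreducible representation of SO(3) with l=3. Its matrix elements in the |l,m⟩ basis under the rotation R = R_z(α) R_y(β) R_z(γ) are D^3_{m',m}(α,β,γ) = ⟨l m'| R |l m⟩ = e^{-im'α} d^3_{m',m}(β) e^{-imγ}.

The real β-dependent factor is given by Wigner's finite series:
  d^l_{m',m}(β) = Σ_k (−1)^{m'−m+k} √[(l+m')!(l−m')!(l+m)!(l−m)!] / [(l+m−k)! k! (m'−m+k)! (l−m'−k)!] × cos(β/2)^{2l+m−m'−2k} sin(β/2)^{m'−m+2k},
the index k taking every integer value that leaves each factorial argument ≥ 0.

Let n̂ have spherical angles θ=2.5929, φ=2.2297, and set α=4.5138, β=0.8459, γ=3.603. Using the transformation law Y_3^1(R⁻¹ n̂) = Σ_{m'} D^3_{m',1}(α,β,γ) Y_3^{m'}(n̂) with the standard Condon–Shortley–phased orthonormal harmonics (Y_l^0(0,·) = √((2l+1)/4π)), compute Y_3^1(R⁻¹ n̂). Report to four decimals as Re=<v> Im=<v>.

Re=0.1485 Im=-0.4115

Need the full column D^3_{m',1} for m'=−3..3 at α=4.5138, β=0.8459, γ=3.603.
cos(β/2)=0.911882, sin(β/2)=0.410452
d^3_{-3,1}: single k=4 term ⇒ +0.091406;  D = -0.079612-0.044911i
d^3_{-2,1}: k∈[3..4] ⇒ +0.331615 -0.033593 = +0.298022;  D = +0.194760-0.225578i
d^3_{-1,1}: k∈[2..4] ⇒ +0.698926 -0.188807 +0.004782 = +0.514901;  D = +0.315693+0.406769i
d^3_{0,1}: k∈[1..3] ⇒ +0.896493 -0.544899 +0.036800 = +0.388393;  D = -0.347778+0.172916i
d^3_{1,1}: k∈[0..2] ⇒ +0.574953 -0.931902 +0.141605 = -0.215344;  D = +0.055947+0.207949i
d^3_{2,1}: k∈[0..1] ⇒ -0.818382 +0.331615 = -0.486767;  D = -0.485763+0.031243i
d^3_{3,1}: single k=0 term ⇒ +0.451155;  D = -0.060435+0.447089i
Y_3^{m'}(θ=2.5929,φ=2.2297) and Σ D·Y over m':
  (-0.0796-0.0449i)·(+0.0544-0.0234i)  (+0.1948-0.2256i)·(+0.0594-0.2297i)  (+0.3157+0.4068i)·(-0.2724-0.3518i)  (-0.3478+0.1729i)·(-0.2037+0.0000i)  (+0.0559+0.2079i)·(+0.2724-0.3518i)  (-0.4858+0.0312i)·(+0.0594+0.2297i)  (-0.0604+0.4471i)·(-0.0544-0.0234i)
Y_3^1(R⁻¹ n̂) = +0.148455-0.411452i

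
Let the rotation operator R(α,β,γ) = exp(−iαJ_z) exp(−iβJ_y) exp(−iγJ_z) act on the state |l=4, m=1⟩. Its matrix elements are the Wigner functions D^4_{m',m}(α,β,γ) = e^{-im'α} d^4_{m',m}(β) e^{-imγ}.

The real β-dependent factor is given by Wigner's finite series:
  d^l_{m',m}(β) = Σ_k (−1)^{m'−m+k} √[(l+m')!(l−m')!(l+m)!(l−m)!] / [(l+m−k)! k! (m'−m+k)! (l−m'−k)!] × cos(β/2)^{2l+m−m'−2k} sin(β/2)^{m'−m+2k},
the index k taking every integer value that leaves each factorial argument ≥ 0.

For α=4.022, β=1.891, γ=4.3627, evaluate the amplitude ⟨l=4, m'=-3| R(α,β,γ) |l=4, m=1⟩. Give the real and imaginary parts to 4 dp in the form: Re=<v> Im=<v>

Re=-0.0152 Im=-0.1003

D^4_{-3,1}(4.022,1.891,4.3627) = e^{-i·-3·4.022}·d^4_{-3,1}(1.891)·e^{-i·1·4.3627}. Compute d first:
With c≡cos(β/2)=0.585338 and s≡sin(β/2)=0.810790, N=[1·5040·120·6]^{1/2}=1904.940944
The bounds max(0,m−m')=4 and min(l+m,l−m')=5 give 2 terms
  k=4: (−1)^0·1904.9409/(144)·0.5853^4·0.8108^4 = +0.671085
  k=5: (−1)^1·1904.9409/(240)·0.5853^2·0.8108^6 = -0.772560
d^4_{-3,1}(1.891) = +0.671085 -0.772560 = -0.101475
Phases: e^{-i·(-3)·4.022}=+0.877405-0.479751i, e^{-i·(1)·4.3627}=-0.342606+0.939479i ⇒ D=-0.015233-0.100326i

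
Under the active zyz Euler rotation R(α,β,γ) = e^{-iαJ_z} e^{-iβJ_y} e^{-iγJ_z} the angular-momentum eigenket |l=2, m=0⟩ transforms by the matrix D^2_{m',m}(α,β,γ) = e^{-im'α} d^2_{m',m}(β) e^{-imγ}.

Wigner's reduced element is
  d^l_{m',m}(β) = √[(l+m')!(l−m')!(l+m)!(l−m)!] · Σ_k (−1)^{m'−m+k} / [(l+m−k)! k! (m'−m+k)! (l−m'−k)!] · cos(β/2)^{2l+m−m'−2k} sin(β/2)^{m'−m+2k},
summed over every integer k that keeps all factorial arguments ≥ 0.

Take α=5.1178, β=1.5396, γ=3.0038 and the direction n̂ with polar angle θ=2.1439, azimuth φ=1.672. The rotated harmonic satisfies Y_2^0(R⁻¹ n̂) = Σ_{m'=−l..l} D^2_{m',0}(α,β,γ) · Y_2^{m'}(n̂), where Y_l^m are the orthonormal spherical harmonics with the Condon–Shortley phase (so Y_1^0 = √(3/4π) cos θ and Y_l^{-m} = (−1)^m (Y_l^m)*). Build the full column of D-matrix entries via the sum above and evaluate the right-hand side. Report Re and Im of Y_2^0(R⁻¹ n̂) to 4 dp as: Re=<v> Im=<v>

Re=0.3180 Im=0.0000

Need the full column D^2_{m',0} for m'=−2..2 at α=5.1178, β=1.5396, γ=3.0038.
cos(β/2)=0.718050, sin(β/2)=0.695992
d^2_{-2,0}: single k=2 term ⇒ +0.611777;  D = -0.421455-0.443449i
d^2_{-1,0}: k∈[1..2] ⇒ +0.631166 -0.592983 = +0.038183;  D = +0.015059-0.035088i
d^2_{0,0}: k∈[0..2] ⇒ +0.265839 -0.999027 +0.234648 = -0.498541;  D = -0.498541+0.000000i
d^2_{1,0}: k∈[0..1] ⇒ -0.631166 +0.592983 = -0.038183;  D = -0.015059-0.035088i
d^2_{2,0}: single k=0 term ⇒ +0.611777;  D = -0.421455+0.443449i
Y_2^{m'}(θ=2.1439,φ=1.672) and Σ D·Y over m':
  (-0.4215-0.4434i)·(-0.2671+0.0548i)  (+0.0151-0.0351i)·(+0.0356+0.3502i)  (-0.4985+0.0000i)·(-0.0372+0.0000i)  (-0.0151-0.0351i)·(-0.0356+0.3502i)  (-0.4215+0.4434i)·(-0.2671-0.0548i)
Y_2^0(R⁻¹ n̂) = +0.317974+0.000000i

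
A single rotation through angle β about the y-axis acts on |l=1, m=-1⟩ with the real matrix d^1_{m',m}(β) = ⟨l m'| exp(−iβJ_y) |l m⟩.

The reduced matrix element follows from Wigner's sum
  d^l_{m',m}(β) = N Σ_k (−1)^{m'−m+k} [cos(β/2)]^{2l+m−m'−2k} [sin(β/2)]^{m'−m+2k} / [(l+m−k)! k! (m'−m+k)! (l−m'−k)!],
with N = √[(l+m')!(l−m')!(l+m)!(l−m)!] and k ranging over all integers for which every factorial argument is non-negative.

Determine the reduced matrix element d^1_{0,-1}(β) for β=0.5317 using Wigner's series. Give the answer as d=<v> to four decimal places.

d=-0.3585

d^1_{0,-1}(β=0.5317) via Wigner's sum:
c=cos(0.5317/2)=0.964870, s=sin(0.5317/2)=0.262730; N=√[1·1·1·2]=1.414214
k∈{0} keeps every argument non-negative
  k=0: (−1)^1·1.4142/(1)·0.9649^1·0.2627^1 = -0.358503
d^1_{0,-1}(0.5317) = -0.358503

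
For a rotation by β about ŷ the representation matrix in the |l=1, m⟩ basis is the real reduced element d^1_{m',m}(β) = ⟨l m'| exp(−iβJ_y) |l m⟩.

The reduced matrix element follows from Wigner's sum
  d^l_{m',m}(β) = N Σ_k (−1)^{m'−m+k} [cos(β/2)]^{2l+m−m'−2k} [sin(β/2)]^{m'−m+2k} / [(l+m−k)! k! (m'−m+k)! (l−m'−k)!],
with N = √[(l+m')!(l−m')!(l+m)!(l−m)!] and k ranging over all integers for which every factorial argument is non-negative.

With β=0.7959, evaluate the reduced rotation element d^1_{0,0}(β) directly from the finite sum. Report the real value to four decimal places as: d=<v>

d^1_{0,0}(β=0.7959) via Wigner's sum:
Half-angle: c=0.921857, s=0.387529. N=√(1·1·1·1)=1.000000
Admissible k: 0..1 (factorial args all ≥0)
  k=0: (−1)^0·1.0000/(1)·0.9219^2·0.3875^0 = +0.849821
  k=1: (−1)^1·1.0000/(1)·0.9219^0·0.3875^2 = -0.150179
d^1_{0,0}(0.7959) = +0.849821 -0.150179 = +0.699642

d=0.6996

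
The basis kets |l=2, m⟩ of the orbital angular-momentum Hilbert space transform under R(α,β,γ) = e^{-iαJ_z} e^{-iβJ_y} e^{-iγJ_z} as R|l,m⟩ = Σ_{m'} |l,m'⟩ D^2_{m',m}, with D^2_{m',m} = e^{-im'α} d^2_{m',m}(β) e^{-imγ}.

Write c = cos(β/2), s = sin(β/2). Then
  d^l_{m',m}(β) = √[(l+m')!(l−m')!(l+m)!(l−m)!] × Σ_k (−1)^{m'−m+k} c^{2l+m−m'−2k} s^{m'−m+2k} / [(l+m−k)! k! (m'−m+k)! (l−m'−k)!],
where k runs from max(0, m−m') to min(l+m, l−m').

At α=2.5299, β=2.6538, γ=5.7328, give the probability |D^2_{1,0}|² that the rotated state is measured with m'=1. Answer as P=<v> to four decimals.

P=0.2571

D^2_{1,0}(2.5299,2.6538,5.7328) = e^{-i·1·2.5299}·d^2_{1,0}(2.6538)·e^{-i·0·5.7328}. Compute d first:
c=cos(2.6538/2)=0.241485, s=sin(2.6538/2)=0.970404; N=√[6·1·2·2]=4.898979
k: max(0,(0)−(1))=0 … min(2+(0),2−(1))=1
  k=0: (−1)^1·4.8990/(2)·0.2415^3·0.9704^1 = -0.033474
  k=1: (−1)^2·4.8990/(2)·0.2415^1·0.9704^3 = +0.540536
d^2_{1,0}(2.6538) = -0.033474 +0.540536 = +0.507063
|D^2_{1,0}|² = |d^2_{1,0}(β)|² = (+0.507063)² = 0.257113 (the z-rotation phases have unit modulus)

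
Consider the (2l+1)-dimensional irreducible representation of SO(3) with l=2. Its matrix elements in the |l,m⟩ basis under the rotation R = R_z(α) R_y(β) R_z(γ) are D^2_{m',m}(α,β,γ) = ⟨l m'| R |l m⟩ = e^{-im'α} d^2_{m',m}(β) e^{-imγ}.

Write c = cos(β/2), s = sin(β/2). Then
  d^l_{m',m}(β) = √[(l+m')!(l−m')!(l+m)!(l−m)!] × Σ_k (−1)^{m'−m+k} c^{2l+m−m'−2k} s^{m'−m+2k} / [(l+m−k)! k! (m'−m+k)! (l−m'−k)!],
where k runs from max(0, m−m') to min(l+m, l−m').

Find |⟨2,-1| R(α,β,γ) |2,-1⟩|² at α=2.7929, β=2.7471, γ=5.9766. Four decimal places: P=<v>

First d^2_{-1,-1}(β=2.7471), then the phase factors e^{-i(-1)α} and e^{-i(-1)γ}:
With c≡cos(β/2)=0.195970 and s≡sin(β/2)=0.980610, N=[1·6·1·6]^{1/2}=6.000000
Admissible k: 0..1 (factorial args all ≥0)
  k=0: (−1)^0·6.0000/(6)·0.1960^4·0.9806^0 = +0.001475
  k=1: (−1)^1·6.0000/(2)·0.1960^2·0.9806^2 = -0.110788
d^2_{-1,-1}(2.7471) = +0.001475 -0.110788 = -0.109313
|D^2_{-1,-1}|² = |d^2_{-1,-1}(β)|² = (-0.109313)² = 0.011949 (the z-rotation phases have unit modulus)

P=0.0119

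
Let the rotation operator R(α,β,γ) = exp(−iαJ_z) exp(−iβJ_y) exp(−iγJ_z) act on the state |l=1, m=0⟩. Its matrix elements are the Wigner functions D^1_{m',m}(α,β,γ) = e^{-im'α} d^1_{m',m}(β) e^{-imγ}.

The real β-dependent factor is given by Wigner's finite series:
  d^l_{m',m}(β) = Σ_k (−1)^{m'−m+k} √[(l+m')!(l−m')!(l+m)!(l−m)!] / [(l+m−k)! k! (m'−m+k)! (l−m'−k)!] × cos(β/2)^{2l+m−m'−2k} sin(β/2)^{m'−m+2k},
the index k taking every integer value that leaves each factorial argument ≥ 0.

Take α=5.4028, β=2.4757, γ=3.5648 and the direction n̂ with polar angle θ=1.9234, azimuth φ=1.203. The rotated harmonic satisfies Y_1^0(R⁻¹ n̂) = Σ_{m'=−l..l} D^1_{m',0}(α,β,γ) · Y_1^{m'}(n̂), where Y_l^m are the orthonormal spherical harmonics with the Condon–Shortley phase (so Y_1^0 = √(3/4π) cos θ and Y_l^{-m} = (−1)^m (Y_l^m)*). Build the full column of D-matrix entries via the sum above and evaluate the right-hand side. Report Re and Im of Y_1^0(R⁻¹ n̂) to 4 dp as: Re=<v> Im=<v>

Need the full column D^1_{m',0} for m'=−1..1 at α=5.4028, β=2.4757, γ=3.5648.
cos(β/2)=0.326829, sin(β/2)=0.945084
d^1_{-1,0}: single k=1 term ⇒ +0.436823;  D = +0.278193-0.336784i
d^1_{0,0}: k∈[0..1] ⇒ +0.106817 -0.893183 = -0.786366;  D = -0.786366+0.000000i
d^1_{1,0}: single k=0 term ⇒ -0.436823;  D = -0.278193-0.336784i
Y_1^{m'}(θ=1.9234,φ=1.203) and Σ D·Y over m':
  (+0.2782-0.3368i)·(+0.1166-0.3026i)  (-0.7864+0.0000i)·(-0.1687+0.0000i)  (-0.2782-0.3368i)·(-0.1166-0.3026i)
Y_1^0(R⁻¹ n̂) = -0.006238+0.000000i

Re=-0.0062 Im=0.0000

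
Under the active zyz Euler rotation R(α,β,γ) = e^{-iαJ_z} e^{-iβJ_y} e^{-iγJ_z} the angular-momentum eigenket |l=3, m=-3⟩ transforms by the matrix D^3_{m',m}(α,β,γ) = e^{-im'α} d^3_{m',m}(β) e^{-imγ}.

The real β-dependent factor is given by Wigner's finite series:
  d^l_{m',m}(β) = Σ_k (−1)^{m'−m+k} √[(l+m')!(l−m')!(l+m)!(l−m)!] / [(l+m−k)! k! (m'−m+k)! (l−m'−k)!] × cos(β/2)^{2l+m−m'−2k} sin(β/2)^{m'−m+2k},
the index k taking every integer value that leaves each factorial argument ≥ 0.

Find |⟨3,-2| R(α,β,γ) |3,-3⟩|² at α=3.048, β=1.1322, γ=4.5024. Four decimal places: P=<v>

D^3_{-2,-3}(3.048,1.1322,4.5024) = e^{-i·-2·3.048}·d^3_{-2,-3}(1.1322)·e^{-i·-3·4.5024}. Compute d first:
With c≡cos(β/2)=0.843999 and s≡sin(β/2)=0.536345, N=[1·120·1·720]^{1/2}=293.938769
k: max(0,(-3)−(-2))=0 … min(3+(-3),3−(-2))=0
  k=0: (−1)^1·293.9388/(120)·0.8440^5·0.5363^1 = -0.562639
d^3_{-2,-3}(1.1322) = -0.562639
|D^3_{-2,-3}|² = |d^3_{-2,-3}(β)|² = (-0.562639)² = 0.316562 (the z-rotation phases have unit modulus)

P=0.3166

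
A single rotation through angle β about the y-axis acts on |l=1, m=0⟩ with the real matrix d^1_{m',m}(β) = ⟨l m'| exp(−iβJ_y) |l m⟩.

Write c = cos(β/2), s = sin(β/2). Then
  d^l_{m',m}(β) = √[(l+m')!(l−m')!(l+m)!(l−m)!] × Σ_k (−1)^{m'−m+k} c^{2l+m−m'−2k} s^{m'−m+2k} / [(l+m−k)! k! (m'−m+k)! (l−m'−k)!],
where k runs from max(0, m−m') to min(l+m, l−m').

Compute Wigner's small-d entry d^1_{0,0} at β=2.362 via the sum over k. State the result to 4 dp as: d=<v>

d^1_{0,0}(β=2.362) via Wigner's sum:
With c≡cos(β/2)=0.380000 and s≡sin(β/2)=0.924986, N=[1·1·1·1]^{1/2}=1.000000
k: max(0,(0)−(0))=0 … min(1+(0),1−(0))=1
  k=0: (−1)^0·1.0000/(1)·0.3800^2·0.9250^0 = +0.144400
  k=1: (−1)^1·1.0000/(1)·0.3800^0·0.9250^2 = -0.855600
d^1_{0,0}(2.362) = +0.144400 -0.855600 = -0.711200

d=-0.7112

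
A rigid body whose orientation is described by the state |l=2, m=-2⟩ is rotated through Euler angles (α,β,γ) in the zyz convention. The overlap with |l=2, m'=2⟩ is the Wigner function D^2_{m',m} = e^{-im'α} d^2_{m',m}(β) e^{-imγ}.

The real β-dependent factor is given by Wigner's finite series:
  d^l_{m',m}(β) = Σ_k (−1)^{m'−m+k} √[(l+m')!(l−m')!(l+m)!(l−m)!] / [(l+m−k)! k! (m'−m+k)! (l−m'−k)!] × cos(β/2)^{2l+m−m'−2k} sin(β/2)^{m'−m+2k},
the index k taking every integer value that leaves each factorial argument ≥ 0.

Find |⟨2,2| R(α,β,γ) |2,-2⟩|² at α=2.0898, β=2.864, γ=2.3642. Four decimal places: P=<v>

P=0.9256

Split into d^2_{2,-2}(β=2.864) × two z-phases.
c=cos(2.864/2)=0.138351, s=sin(2.864/2)=0.990383; N=√[24·1·1·24]=24.000000
The bounds max(0,m−m')=0 and min(l+m,l−m')=0 give 1 term
  k=0: (−1)^4·24.0000/(24)·0.1384^0·0.9904^4 = +0.962084
d^2_{2,-2}(2.864) = +0.962084
|D^2_{2,-2}|² = |d^2_{2,-2}(β)|² = (+0.962084)² = 0.925606 (the z-rotation phases have unit modulus)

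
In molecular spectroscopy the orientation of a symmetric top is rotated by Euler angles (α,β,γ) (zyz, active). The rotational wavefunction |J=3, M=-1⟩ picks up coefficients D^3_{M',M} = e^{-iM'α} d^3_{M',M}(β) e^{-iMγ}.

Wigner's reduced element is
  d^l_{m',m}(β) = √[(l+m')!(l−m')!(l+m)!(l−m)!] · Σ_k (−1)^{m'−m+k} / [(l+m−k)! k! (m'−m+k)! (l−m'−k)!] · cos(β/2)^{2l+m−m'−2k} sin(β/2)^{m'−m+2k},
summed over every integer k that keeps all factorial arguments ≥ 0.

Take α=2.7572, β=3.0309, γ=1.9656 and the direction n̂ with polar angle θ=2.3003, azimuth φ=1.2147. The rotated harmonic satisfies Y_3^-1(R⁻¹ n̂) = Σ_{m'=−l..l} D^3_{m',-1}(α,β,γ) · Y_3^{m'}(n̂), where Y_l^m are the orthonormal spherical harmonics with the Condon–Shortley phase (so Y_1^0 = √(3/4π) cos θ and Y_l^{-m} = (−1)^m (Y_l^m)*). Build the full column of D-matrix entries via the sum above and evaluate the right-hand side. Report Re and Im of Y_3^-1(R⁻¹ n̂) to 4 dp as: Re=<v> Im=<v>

Re=-0.2768 Im=-0.0930

Need the full column D^3_{m',-1} for m'=−3..3 at α=2.7572, β=3.0309, γ=1.9656.
cos(β/2)=0.055318, sin(β/2)=0.998469
d^3_{-3,-1}: single k=2 term ⇒ +0.000036;  D = -0.000025-0.000026i
d^3_{-2,-1}: k∈[1..2] ⇒ +0.000002 -0.001066 = -0.001064;  D = -0.000389-0.000991i
d^3_{-1,-1}: k∈[0..2] ⇒ +0.000000 -0.000075 +0.018248 = +0.018174;  D = +0.000189-0.018173i
d^3_{0,-1}: k∈[0..2] ⇒ -0.000002 +0.001751 -0.190165 = -0.188415;  D = +0.072470-0.173921i
d^3_{1,-1}: k∈[0..2] ⇒ +0.000056 -0.024331 +0.990848 = +0.966573;  D = +0.679218-0.687696i
d^3_{2,-1}: k∈[0..1] ⇒ -0.001066 +0.173596 = +0.172530;  D = -0.158422+0.068330i
d^3_{3,-1}: single k=0 term ⇒ +0.011779;  D = +0.011776-0.000269i
Y_3^{m'}(θ=2.3003,φ=1.2147) and Σ D·Y over m':
  (-0.0000-0.0000i)·(-0.1515+0.0833i)  (-0.0004-0.0010i)·(+0.2866+0.2474i)  (+0.0002-0.0182i)·(+0.1026-0.2757i)  (+0.0725-0.1739i)·(+0.1937+0.0000i)  (+0.6792-0.6877i)·(-0.1026-0.2757i)  (-0.1584+0.0683i)·(+0.2866-0.2474i)  (+0.0118-0.0003i)·(+0.1515+0.0833i)
Y_3^-1(R⁻¹ n̂) = -0.276793-0.093034i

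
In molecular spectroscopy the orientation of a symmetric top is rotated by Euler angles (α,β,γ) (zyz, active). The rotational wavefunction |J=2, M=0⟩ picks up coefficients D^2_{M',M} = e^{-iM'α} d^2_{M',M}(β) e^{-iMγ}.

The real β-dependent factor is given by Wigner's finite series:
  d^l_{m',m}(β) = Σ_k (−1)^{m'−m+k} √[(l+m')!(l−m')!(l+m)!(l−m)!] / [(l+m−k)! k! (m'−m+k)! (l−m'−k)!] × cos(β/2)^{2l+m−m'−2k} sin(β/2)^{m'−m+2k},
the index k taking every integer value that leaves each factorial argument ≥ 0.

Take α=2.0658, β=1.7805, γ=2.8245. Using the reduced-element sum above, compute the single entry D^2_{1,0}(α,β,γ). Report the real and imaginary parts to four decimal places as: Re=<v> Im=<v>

Re=-0.1185 Im=-0.2194

Split into d^2_{1,0}(β=1.7805) × two z-phases.
c=cos(1.7805/2)=0.629218, s=sin(1.7805/2)=0.777229; N=√[6·1·2·2]=4.898979
Admissible k: 0..1 (factorial args all ≥0)
  k=0: (−1)^1·4.8990/(2)·0.6292^3·0.7772^1 = -0.474272
  k=1: (−1)^2·4.8990/(2)·0.6292^1·0.7772^3 = +0.723642
d^2_{1,0}(1.7805) = -0.474272 +0.723642 = +0.249370
Attach z-rotation phases: D = e^{-i(1)(2.0658)}·(+0.249370)·e^{-i(0)(2.8245)} = -0.118459-0.219437i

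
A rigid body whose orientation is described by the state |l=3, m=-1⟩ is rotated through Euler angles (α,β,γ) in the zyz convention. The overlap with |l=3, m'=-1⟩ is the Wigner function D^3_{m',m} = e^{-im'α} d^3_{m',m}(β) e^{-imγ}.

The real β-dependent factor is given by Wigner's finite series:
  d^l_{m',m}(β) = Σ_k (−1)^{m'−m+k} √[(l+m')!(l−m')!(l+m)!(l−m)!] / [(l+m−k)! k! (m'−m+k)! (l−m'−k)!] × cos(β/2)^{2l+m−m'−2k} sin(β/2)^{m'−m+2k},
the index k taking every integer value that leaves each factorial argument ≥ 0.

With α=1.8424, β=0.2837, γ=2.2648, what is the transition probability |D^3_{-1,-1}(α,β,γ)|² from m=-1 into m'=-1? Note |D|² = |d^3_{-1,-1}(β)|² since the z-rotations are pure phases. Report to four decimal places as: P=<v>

D^3_{-1,-1}(1.8424,0.2837,2.2648) = e^{-i·-1·1.8424}·d^3_{-1,-1}(0.2837)·e^{-i·-1·2.2648}. Compute d first:
Half-angle: c=0.989956, s=0.141375. N=√(2·24·2·24)=48.000000
Admissible k: 0..2 (factorial args all ≥0)
  k=0: (−1)^0·48.0000/(48)·0.9900^6·0.1414^0 = +0.941230
  k=1: (−1)^1·48.0000/(6)·0.9900^4·0.1414^2 = -0.153567
  k=2: (−1)^2·48.0000/(8)·0.9900^2·0.1414^4 = +0.002349
d^3_{-1,-1}(0.2837) = +0.941230 -0.153567 +0.002349 = +0.790012
|D^3_{-1,-1}|² = |d^3_{-1,-1}(β)|² = (+0.790012)² = 0.624119 (the z-rotation phases have unit modulus)

P=0.6241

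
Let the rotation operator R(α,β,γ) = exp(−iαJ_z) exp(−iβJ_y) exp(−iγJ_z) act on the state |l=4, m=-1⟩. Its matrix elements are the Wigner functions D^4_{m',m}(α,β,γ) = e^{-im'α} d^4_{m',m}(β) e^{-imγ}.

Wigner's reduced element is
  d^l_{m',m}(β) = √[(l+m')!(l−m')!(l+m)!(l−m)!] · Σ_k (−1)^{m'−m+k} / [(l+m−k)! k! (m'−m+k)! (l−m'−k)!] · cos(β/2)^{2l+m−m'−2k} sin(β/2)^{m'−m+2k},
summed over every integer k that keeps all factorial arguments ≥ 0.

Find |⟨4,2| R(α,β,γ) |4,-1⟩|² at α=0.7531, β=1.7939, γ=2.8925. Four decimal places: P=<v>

First d^4_{2,-1}(β=1.7939), then the phase factors e^{-i(2)α} and e^{-i(-1)γ}:
With c≡cos(β/2)=0.623996 and s≡sin(β/2)=0.781427, N=[720·2·6·120]^{1/2}=1018.233765
The bounds max(0,m−m')=0 and min(l+m,l−m')=2 give 3 terms
  k=0: (−1)^3·1018.2338/(72)·0.6240^5·0.7814^3 = -0.638397
  k=1: (−1)^4·1018.2338/(48)·0.6240^3·0.7814^5 = +1.501742
  k=2: (−1)^5·1018.2338/(240)·0.6240^1·0.7814^7 = -0.471019
d^4_{2,-1}(1.7939) = -0.638397 +1.501742 -0.471019 = +0.392326
|D^4_{2,-1}|² = |d^4_{2,-1}(β)|² = (+0.392326)² = 0.153920 (the z-rotation phases have unit modulus)

P=0.1539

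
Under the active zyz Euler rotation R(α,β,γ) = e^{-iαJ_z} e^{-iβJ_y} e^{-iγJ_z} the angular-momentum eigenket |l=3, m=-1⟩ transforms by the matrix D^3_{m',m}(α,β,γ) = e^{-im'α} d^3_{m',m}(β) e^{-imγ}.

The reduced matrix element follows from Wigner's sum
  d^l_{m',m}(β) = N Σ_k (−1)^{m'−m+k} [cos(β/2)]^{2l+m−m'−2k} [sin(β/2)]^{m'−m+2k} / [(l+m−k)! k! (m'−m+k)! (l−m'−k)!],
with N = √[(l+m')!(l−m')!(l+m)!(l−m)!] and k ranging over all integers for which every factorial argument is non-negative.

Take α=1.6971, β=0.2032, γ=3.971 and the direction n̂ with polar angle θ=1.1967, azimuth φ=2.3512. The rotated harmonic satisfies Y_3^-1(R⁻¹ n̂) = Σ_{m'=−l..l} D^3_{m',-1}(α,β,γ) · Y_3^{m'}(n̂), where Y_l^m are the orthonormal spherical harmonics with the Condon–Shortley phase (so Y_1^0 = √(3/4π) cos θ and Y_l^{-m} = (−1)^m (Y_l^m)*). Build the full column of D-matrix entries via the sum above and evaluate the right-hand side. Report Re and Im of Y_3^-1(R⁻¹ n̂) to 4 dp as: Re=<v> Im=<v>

Re=-0.0789 Im=-0.0089

Need the full column D^3_{m',-1} for m'=−3..3 at α=1.6971, β=0.2032, γ=3.971.
cos(β/2)=0.994843, sin(β/2)=0.101425
d^3_{-3,-1}: single k=2 term ⇒ +0.039026;  D = -0.036490+0.013838i
d^3_{-2,-1}: k∈[1..2] ⇒ +0.312550 -0.006497 = +0.306053;  D = +0.143707+0.270216i
d^3_{-1,-1}: k∈[0..2] ⇒ +0.969455 -0.080612 +0.000628 = +0.889471;  D = +0.726453-0.513250i
d^3_{0,-1}: k∈[0..2] ⇒ -0.342381 +0.010676 -0.000037 = -0.331742;  D = +0.224030+0.244670i
d^3_{1,-1}: k∈[0..2] ⇒ +0.060459 -0.000838 +0.000001 = +0.059622;  D = -0.038551+0.045482i
d^3_{2,-1}: k∈[0..1] ⇒ -0.006497 +0.000034 = -0.006464;  D = -0.005418-0.003525i
d^3_{3,-1}: single k=0 term ⇒ +0.000406;  D = +0.000177-0.000365i
Y_3^{m'}(θ=1.1967,φ=2.3512) and Σ D·Y over m':
  (-0.0365+0.0138i)·(+0.2415-0.2344i)  (+0.1437+0.2702i)·(-0.0032+0.3236i)  (+0.7265-0.5133i)·(+0.0703+0.0710i)  (+0.2240+0.2447i)·(-0.3181+0.0000i)  (-0.0386+0.0455i)·(-0.0703+0.0710i)  (-0.0054-0.0035i)·(-0.0032-0.3236i)  (+0.0002-0.0004i)·(-0.2415-0.2344i)
Y_3^-1(R⁻¹ n̂) = -0.078941-0.008917i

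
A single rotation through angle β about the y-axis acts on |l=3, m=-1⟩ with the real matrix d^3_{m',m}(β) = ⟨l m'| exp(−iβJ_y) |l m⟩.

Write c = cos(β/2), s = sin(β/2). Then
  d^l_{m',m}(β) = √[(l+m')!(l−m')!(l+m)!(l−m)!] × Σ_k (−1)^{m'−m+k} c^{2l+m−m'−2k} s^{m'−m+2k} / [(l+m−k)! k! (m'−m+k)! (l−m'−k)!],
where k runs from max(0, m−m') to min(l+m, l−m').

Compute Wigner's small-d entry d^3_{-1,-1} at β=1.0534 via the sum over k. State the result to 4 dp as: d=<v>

d^3_{-1,-1}(β=1.0534) via Wigner's sum:
Half-angle: c=0.864471, s=0.502683. N=√(2·24·2·24)=48.000000
k: max(0,(-1)−(-1))=0 … min(3+(-1),3−(-1))=2
  k=0: (−1)^0·48.0000/(48)·0.8645^6·0.5027^0 = +0.417351
  k=1: (−1)^1·48.0000/(6)·0.8645^4·0.5027^2 = -1.128964
  k=2: (−1)^2·48.0000/(8)·0.8645^2·0.5027^4 = +0.286305
d^3_{-1,-1}(1.0534) = +0.417351 -1.128964 +0.286305 = -0.425307

d=-0.4253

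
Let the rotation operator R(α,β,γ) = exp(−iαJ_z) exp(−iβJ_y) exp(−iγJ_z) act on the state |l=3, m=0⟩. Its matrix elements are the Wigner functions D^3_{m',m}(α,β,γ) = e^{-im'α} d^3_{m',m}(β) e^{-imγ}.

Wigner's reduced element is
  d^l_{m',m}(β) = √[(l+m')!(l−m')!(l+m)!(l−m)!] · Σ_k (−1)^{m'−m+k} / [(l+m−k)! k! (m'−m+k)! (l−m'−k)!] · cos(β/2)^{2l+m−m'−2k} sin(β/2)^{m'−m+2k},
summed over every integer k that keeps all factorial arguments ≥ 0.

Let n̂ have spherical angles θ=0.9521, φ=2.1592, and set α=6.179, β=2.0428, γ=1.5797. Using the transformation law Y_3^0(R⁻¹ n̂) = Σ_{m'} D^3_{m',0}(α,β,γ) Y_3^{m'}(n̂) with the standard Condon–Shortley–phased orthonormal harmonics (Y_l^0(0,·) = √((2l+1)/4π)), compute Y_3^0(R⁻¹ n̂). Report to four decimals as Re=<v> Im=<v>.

Re=0.0970 Im=0.0000

Need the full column D^3_{m',0} for m'=−3..3 at α=6.179, β=2.0428, γ=1.5797.
cos(β/2)=0.522172, sin(β/2)=0.852840
d^3_{-3,0}: single k=3 term ⇒ +0.394966;  D = +0.375830-0.121449i
d^3_{-2,0}: k∈[2..3] ⇒ +0.296177 -0.790057 = -0.493880;  D = -0.483197+0.102167i
d^3_{-1,0}: k∈[1..3] ⇒ +0.114691 -0.917818 +0.816098 = +0.012971;  D = +0.012900-0.001349i
d^3_{0,0}: k∈[0..3] ⇒ +0.020271 -0.486669 +1.298197 -0.384773 = +0.447026;  D = +0.447026+0.000000i
d^3_{1,0}: k∈[0..2] ⇒ -0.114691 +0.917818 -0.816098 = -0.012971;  D = -0.012900-0.001349i
d^3_{2,0}: k∈[0..1] ⇒ +0.296177 -0.790057 = -0.493880;  D = -0.483197-0.102167i
d^3_{3,0}: single k=0 term ⇒ -0.394966;  D = -0.375830-0.121449i
Y_3^{m'}(θ=0.9521,φ=2.1592) and Σ D·Y over m':
  (+0.3758-0.1214i)·(+0.2213-0.0436i)  (-0.4832+0.1022i)·(-0.1510+0.3632i)  (+0.0129-0.0013i)·(-0.0996-0.1493i)  (+0.4470+0.0000i)·(-0.2853+0.0000i)  (-0.0129-0.0013i)·(+0.0996-0.1493i)  (-0.4832-0.1022i)·(-0.1510-0.3632i)  (-0.3758-0.1214i)·(-0.2213-0.0436i)
Y_3^0(R⁻¹ n̂) = +0.096964+0.000000i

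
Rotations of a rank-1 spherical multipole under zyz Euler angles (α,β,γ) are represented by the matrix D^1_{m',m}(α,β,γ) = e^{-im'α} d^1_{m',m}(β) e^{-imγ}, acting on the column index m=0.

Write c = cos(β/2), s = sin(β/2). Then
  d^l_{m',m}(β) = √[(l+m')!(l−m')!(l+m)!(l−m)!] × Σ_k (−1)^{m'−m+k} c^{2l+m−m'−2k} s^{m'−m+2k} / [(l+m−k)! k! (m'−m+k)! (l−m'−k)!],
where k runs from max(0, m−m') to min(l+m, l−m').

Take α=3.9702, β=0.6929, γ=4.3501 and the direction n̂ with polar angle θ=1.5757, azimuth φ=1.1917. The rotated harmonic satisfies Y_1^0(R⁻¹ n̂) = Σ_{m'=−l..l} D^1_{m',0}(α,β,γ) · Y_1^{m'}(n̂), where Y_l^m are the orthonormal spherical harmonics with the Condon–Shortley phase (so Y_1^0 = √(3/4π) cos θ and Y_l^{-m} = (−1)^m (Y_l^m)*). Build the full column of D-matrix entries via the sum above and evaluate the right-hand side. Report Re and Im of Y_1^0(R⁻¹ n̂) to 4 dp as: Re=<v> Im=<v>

Re=-0.2936 Im=0.0000

Need the full column D^1_{m',0} for m'=−1..1 at α=3.9702, β=0.6929, γ=4.3501.
cos(β/2)=0.940584, sin(β/2)=0.339561
d^1_{-1,0}: single k=1 term ⇒ +0.451679;  D = -0.305291-0.332884i
d^1_{0,0}: k∈[0..1] ⇒ +0.884698 -0.115302 = +0.769397;  D = +0.769397+0.000000i
d^1_{1,0}: single k=0 term ⇒ -0.451679;  D = +0.305291-0.332884i
Y_1^{m'}(θ=1.5757,φ=1.1917) and Σ D·Y over m':
  (-0.3053-0.3329i)·(+0.1279-0.3210i)  (+0.7694+0.0000i)·(-0.0024+0.0000i)  (+0.3053-0.3329i)·(-0.1279-0.3210i)
Y_1^0(R⁻¹ n̂) = -0.293597+0.000000i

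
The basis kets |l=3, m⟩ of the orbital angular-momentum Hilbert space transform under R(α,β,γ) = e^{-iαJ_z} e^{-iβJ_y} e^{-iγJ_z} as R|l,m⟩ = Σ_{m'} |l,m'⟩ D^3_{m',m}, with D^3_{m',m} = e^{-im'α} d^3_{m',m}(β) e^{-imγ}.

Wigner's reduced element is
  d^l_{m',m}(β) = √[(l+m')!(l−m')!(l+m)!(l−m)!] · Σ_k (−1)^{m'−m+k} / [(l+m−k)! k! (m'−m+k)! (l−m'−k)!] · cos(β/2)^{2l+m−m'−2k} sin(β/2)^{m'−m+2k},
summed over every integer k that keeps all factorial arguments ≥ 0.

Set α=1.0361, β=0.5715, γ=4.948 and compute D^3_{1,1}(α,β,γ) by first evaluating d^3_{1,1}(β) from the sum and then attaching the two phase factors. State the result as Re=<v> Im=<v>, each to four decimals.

Split into d^3_{1,1}(β=0.5715) × two z-phases.
With c≡cos(β/2)=0.959451 and s≡sin(β/2)=0.281877, N=[24·2·24·2]^{1/2}=48.000000
k∈{0,1,2} keeps every argument non-negative
  k=0: (−1)^0·48.0000/(48)·0.9595^6·0.2819^0 = +0.780073
  k=1: (−1)^1·48.0000/(6)·0.9595^4·0.2819^2 = -0.538642
  k=2: (−1)^2·48.0000/(8)·0.9595^2·0.2819^4 = +0.034869
d^3_{1,1}(0.5715) = +0.780073 -0.538642 +0.034869 = +0.276300
Attach z-rotation phases: D = e^{-i(1)(1.0361)}·(+0.276300)·e^{-i(1)(4.948)} = +0.264034+0.081411i

Re=0.2640 Im=0.0814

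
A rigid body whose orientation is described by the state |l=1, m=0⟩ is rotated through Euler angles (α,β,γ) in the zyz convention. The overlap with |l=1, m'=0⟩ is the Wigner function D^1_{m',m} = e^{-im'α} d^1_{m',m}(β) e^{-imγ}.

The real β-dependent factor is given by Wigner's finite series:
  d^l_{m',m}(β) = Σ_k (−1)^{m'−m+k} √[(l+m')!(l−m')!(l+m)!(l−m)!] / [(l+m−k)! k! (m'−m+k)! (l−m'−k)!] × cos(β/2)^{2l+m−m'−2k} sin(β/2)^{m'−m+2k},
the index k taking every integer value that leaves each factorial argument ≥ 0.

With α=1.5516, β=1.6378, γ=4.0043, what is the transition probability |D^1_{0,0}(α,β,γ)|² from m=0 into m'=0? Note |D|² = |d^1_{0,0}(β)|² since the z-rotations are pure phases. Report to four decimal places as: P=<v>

Split into d^1_{0,0}(β=1.6378) × two z-phases.
c=cos(1.6378/2)=0.683025, s=sin(1.6378/2)=0.730395; N=√[1·1·1·1]=1.000000
k: max(0,(0)−(0))=0 … min(1+(0),1−(0))=1
  k=0: (−1)^0·1.0000/(1)·0.6830^2·0.7304^0 = +0.466523
  k=1: (−1)^1·1.0000/(1)·0.6830^0·0.7304^2 = -0.533477
d^1_{0,0}(1.6378) = +0.466523 -0.533477 = -0.066954
|D^1_{0,0}|² = |d^1_{0,0}(β)|² = (-0.066954)² = 0.004483 (the z-rotation phases have unit modulus)

P=0.0045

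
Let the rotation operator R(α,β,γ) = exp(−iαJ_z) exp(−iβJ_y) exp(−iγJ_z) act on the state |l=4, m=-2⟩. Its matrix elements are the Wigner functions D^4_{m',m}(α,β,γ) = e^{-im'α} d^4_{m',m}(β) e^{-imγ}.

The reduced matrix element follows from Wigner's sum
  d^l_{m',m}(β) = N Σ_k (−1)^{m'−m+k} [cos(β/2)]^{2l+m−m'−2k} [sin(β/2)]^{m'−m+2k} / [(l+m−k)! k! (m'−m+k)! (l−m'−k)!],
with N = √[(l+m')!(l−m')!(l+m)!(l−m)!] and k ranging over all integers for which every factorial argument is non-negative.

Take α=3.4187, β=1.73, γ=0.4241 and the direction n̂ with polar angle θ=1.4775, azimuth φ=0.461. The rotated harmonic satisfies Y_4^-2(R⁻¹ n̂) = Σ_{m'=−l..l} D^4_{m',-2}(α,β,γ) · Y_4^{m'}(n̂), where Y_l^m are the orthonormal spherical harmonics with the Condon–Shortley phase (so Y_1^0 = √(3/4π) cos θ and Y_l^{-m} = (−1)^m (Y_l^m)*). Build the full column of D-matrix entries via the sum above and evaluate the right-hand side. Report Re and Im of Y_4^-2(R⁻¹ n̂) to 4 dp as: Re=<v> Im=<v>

Need the full column D^4_{m',-2} for m'=−4..4 at α=3.4187, β=1.73, γ=0.4241.
cos(β/2)=0.648640, sin(β/2)=0.761095
d^4_{-4,-2}: single k=2 term ⇒ +0.228286;  D = -0.085911+0.211504i
d^4_{-3,-2}: k∈[1..2] ⇒ +0.137572 -0.568226 = -0.430654;  D = -0.046731+0.428112i
d^4_{-2,-2}: k∈[0..2] ⇒ +0.031335 -0.517705 +0.890969 = +0.404599;  D = +0.067806+0.398877i
d^4_{-1,-2}: k∈[0..2] ⇒ -0.155992 +1.073847 -0.985647 = -0.067792;  D = +0.029212+0.061176i
d^4_{0,-2}: k∈[0..2] ⇒ +0.409282 -1.502662 +0.775824 = -0.317557;  D = -0.210011-0.238197i
d^4_{1,-2}: k∈[0..2] ⇒ -0.715898 +1.478471 -0.407111 = +0.355462;  D = -0.299054-0.192145i
d^4_{2,-2}: k∈[0..2] ⇒ +0.890969 -0.981348 +0.112593 = +0.022214;  D = +0.021261+0.006437i
d^4_{3,-2}: k∈[0..1] ⇒ -0.782333 +0.359038 = -0.423295;  D = +0.423235+0.007144i
d^4_{4,-2}: single k=0 term ⇒ +0.432734;  D = +0.418164-0.111343i
Y_4^{m'}(θ=1.4775,φ=0.461) and Σ D·Y over m':
  (-0.0859+0.2115i)·(-0.1173-0.4188i)  (-0.0467+0.4281i)·(+0.0215-0.1131i)  (+0.0678+0.3989i)·(-0.1882+0.2482i)  (+0.0292+0.0612i)·(-0.1155+0.0574i)  (-0.2100-0.2382i)·(+0.2901+0.0000i)  (-0.2991-0.1921i)·(+0.1155+0.0574i)  (+0.0213+0.0064i)·(-0.1882-0.2482i)  (+0.4232+0.0071i)·(-0.0215-0.1131i)  (+0.4182-0.1113i)·(-0.1173+0.4188i)
Y_4^-2(R⁻¹ n̂) = -0.070165-0.012766i

Re=-0.0702 Im=-0.0128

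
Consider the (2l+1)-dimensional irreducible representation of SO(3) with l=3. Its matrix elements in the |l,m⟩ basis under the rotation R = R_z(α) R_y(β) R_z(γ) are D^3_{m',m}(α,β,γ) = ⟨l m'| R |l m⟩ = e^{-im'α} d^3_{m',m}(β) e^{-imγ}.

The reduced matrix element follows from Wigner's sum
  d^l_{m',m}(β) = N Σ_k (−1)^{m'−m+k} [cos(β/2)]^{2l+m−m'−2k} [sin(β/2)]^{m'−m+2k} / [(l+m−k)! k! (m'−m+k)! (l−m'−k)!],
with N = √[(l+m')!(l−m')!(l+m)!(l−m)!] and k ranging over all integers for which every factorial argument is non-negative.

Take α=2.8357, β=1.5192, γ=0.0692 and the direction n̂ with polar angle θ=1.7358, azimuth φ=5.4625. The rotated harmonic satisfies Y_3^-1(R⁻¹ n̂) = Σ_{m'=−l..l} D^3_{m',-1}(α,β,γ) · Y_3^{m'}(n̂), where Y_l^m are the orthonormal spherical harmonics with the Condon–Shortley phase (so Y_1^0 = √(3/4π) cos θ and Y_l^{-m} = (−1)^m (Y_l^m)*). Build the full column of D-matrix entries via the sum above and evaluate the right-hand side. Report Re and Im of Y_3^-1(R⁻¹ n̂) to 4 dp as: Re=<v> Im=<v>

Re=0.1360 Im=-0.4231

Need the full column D^3_{m',-1} for m'=−3..3 at α=2.8357, β=1.5192, γ=0.0692.
cos(β/2)=0.725112, sin(β/2)=0.688631
d^3_{-3,-1}: single k=2 term ⇒ +0.507737;  D = -0.335678+0.380942i
d^3_{-2,-1}: k∈[1..2] ⇒ +0.436527 -0.787417 = -0.350891;  D = -0.300494+0.181183i
d^3_{-1,-1}: k∈[0..2] ⇒ +0.145355 -1.048776 +0.709428 = -0.193994;  D = +0.188585-0.045489i
d^3_{0,-1}: k∈[0..2] ⇒ -0.478191 +1.293859 -0.388982 = +0.426685;  D = +0.425664+0.029503i
d^3_{1,-1}: k∈[0..2] ⇒ +0.786582 -0.945904 +0.106640 = -0.052681;  D = +0.049019+0.019300i
d^3_{2,-1}: k∈[0..1] ⇒ -0.787417 +0.355091 = -0.432327;  D = -0.335898-0.272175i
d^3_{3,-1}: single k=0 term ⇒ +0.457934;  D = -0.252458-0.382058i
Y_3^{m'}(θ=1.7358,φ=5.4625) and Σ D·Y over m':
  (-0.3357+0.3809i)·(-0.3115+0.2517i)  (-0.3005+0.1812i)·(+0.0115-0.1629i)  (+0.1886-0.0455i)·(-0.1880-0.2018i)  (+0.4257+0.0295i)·(+0.1756+0.0000i)  (+0.0490+0.0193i)·(+0.1880-0.2018i)  (-0.3359-0.2722i)·(+0.0115+0.1629i)  (-0.2525-0.3821i)·(+0.3115+0.2517i)
Y_3^-1(R⁻¹ n̂) = +0.135972-0.423077i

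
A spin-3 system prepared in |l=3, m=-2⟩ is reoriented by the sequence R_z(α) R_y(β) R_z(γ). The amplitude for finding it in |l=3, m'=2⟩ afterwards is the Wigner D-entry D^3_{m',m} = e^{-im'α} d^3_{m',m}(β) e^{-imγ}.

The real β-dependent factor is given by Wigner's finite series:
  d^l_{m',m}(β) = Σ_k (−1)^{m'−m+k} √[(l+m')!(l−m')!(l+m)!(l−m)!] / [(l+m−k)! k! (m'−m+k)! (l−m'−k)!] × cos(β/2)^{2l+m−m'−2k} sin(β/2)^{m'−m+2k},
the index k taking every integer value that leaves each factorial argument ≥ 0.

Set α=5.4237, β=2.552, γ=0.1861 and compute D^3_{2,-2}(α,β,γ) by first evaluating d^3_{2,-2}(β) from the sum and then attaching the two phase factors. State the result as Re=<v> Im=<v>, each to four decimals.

D^3_{2,-2}(5.4237,2.552,0.1861) = e^{-i·2·5.4237}·d^3_{2,-2}(2.552)·e^{-i·-2·0.1861}. Compute d first:
c=cos(2.552/2)=0.290545, s=sin(2.552/2)=0.956861; N=√[120·1·1·120]=120.000000
k: max(0,(-2)−(2))=0 … min(3+(-2),3−(2))=1
  k=0: (−1)^4·120.0000/(24)·0.2905^2·0.9569^4 = +0.353828
  k=1: (−1)^5·120.0000/(120)·0.2905^0·0.9569^6 = -0.767528
d^3_{2,-2}(2.552) = +0.353828 -0.767528 = -0.413699
Attach z-rotation phases: D = e^{-i(2)(5.4237)}·(-0.413699)·e^{-i(-2)(0.1861)} = +0.205693-0.358939i

Re=0.2057 Im=-0.3589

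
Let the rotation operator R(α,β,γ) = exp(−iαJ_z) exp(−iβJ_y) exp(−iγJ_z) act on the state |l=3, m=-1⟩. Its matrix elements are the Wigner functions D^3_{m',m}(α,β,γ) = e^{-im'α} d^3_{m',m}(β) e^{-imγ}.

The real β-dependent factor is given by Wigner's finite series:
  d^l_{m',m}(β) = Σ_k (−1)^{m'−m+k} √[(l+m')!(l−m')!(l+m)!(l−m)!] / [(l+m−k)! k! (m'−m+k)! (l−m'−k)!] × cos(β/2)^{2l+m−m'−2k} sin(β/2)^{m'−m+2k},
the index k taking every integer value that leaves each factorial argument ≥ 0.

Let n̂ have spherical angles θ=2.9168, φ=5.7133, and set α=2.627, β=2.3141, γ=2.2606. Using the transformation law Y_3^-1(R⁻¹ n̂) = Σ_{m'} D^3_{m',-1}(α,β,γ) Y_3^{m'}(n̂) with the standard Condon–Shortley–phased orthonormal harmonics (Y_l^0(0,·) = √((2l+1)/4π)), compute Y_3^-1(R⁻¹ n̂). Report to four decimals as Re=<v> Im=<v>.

Re=-0.0402 Im=0.0502

Need the full column D^3_{m',-1} for m'=−3..3 at α=2.627, β=2.3141, γ=2.2606.
cos(β/2)=0.402042, sin(β/2)=0.915621
d^3_{-3,-1}: single k=2 term ⇒ +0.084833;  D = -0.063955-0.055735i
d^3_{-2,-1}: k∈[1..2] ⇒ +0.030414 -0.315495 = -0.285081;  D = -0.094905-0.268820i
d^3_{-1,-1}: k∈[0..2] ⇒ +0.004223 -0.175230 +0.681645 = +0.510638;  D = +0.089012-0.502820i
d^3_{0,-1}: k∈[0..2] ⇒ -0.033317 +0.518412 -0.896275 = -0.411181;  D = +0.261669-0.317173i
d^3_{1,-1}: k∈[0..2] ⇒ +0.131423 -0.908859 +0.589243 = -0.188194;  D = -0.175702+0.067422i
d^3_{2,-1}: k∈[0..1] ⇒ -0.315495 +0.818183 = +0.502688;  D = -0.497179-0.074222i
d^3_{3,-1}: single k=0 term ⇒ +0.440000;  D = +0.346844+0.270738i
Y_3^{m'}(θ=2.9168,φ=5.7133) and Σ D·Y over m':
  (-0.0640-0.0557i)·(-0.0006+0.0046i)  (-0.0949-0.2688i)·(-0.0207-0.0450i)  (+0.0890-0.5028i)·(+0.2275+0.1458i)  (+0.2617-0.3172i)·(-0.6372+0.0000i)  (-0.1757+0.0674i)·(-0.2275+0.1458i)  (-0.4972-0.0742i)·(-0.0207+0.0450i)  (+0.3468+0.2707i)·(+0.0006+0.0046i)
Y_3^-1(R⁻¹ n̂) = -0.040242+0.050212i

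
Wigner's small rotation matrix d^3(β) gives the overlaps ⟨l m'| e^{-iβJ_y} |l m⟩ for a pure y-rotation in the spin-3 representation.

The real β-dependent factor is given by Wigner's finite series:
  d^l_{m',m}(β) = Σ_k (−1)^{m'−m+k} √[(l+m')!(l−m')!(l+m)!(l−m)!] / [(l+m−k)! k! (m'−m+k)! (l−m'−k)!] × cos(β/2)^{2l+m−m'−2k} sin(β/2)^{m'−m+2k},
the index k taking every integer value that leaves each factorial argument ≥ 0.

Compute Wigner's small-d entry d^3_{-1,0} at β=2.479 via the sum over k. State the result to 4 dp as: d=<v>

d=0.5615

d^3_{-1,0}(β=2.479) via Wigner's sum:
With c≡cos(β/2)=0.325269 and s≡sin(β/2)=0.945621, N=[2·24·6·6]^{1/2}=41.569219
Admissible k: 1..3 (factorial args all ≥0)
  k=1: (−1)^0·41.5692/(12)·0.3253^5·0.9456^1 = +0.011927
  k=2: (−1)^1·41.5692/(4)·0.3253^3·0.9456^3 = -0.302407
  k=3: (−1)^2·41.5692/(12)·0.3253^1·0.9456^5 = +0.851962
d^3_{-1,0}(2.479) = +0.011927 -0.302407 +0.851962 = +0.561481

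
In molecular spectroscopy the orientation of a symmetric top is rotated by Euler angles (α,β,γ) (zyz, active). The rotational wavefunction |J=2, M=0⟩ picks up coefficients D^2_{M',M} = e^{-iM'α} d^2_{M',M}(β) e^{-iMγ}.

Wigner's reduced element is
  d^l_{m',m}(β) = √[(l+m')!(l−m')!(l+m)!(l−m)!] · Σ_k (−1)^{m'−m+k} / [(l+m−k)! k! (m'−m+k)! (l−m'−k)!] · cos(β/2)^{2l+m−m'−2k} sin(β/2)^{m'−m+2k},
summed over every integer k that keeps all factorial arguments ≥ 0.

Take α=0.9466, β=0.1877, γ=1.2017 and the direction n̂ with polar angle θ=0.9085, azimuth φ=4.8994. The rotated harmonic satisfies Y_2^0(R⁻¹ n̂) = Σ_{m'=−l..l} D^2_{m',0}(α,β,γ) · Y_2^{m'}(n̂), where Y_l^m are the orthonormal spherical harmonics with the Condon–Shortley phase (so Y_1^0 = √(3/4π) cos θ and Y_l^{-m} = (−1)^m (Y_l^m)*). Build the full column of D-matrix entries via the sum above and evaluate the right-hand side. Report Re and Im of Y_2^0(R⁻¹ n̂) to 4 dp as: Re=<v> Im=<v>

Re=-0.0762 Im=0.0000

Need the full column D^2_{m',0} for m'=−2..2 at α=0.9466, β=0.1877, γ=1.2017.
cos(β/2)=0.995599, sin(β/2)=0.093712
d^2_{-2,0}: single k=2 term ⇒ +0.021322;  D = -0.006756+0.020224i
d^2_{-1,0}: k∈[1..2] ⇒ +0.226530 -0.002007 = +0.224523;  D = +0.131221+0.182185i
d^2_{0,0}: k∈[0..2] ⇒ +0.982513 -0.034819 +0.000077 = +0.947771;  D = +0.947771+0.000000i
d^2_{1,0}: k∈[0..1] ⇒ -0.226530 +0.002007 = -0.224523;  D = -0.131221+0.182185i
d^2_{2,0}: single k=0 term ⇒ +0.021322;  D = -0.006756-0.020224i
Y_2^{m'}(θ=0.9085,φ=4.8994) and Σ D·Y over m':
  (-0.0068+0.0202i)·(-0.2236+0.0878i)  (+0.1312+0.1822i)·(+0.0697+0.3681i)  (+0.9478+0.0000i)·(+0.0424+0.0000i)  (-0.1312+0.1822i)·(-0.0697+0.3681i)  (-0.0068-0.0202i)·(-0.2236-0.0878i)
Y_2^0(R⁻¹ n̂) = -0.076193-0.000000i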